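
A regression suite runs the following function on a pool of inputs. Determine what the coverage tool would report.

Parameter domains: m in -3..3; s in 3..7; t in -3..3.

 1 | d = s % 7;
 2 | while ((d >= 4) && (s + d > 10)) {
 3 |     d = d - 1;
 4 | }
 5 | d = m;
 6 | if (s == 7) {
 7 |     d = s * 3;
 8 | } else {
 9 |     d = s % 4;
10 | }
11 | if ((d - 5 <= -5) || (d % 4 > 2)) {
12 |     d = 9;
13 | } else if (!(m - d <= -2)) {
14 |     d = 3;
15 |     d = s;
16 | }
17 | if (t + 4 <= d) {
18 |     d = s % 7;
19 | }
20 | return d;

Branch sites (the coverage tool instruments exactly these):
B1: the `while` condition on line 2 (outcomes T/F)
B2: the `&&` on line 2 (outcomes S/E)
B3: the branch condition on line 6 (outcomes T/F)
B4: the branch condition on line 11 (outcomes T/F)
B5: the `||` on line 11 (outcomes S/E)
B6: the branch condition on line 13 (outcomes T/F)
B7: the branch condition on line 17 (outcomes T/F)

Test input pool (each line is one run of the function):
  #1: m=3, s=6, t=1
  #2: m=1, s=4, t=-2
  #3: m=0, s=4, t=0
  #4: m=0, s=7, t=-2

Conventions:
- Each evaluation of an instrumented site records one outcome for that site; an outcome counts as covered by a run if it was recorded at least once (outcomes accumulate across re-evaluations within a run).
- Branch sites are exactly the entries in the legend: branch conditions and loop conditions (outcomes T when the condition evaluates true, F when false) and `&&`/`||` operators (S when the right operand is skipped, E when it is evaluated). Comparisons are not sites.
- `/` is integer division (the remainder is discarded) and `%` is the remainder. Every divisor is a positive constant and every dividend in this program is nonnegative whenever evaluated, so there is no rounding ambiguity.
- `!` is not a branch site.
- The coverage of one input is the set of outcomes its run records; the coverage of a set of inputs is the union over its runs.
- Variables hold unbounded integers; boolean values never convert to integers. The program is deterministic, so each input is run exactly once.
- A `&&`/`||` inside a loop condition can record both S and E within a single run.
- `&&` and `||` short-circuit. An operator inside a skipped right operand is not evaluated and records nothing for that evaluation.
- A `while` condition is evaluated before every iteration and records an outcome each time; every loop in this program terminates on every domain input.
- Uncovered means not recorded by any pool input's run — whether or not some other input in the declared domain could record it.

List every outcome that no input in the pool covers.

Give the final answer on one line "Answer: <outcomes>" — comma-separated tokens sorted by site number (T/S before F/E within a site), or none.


#1 (m=3, s=6, t=1) -> B2->E, B1->T, B2->E, B1->T, B2->E, B1->F, B3->F, B5->E, B4->F, B6->T, B7->T; covered: B1=T, B1=F, B2=E, B3=F, B4=F, B5=E, B6=T, B7=T
#2 (m=1, s=4, t=-2) -> B2->E, B1->F, B3->F, B5->S, B4->T, B7->T; covered: B1=F, B2=E, B3=F, B4=T, B5=S, B7=T
#3 (m=0, s=4, t=0) -> B2->E, B1->F, B3->F, B5->S, B4->T, B7->T; covered: B1=F, B2=E, B3=F, B4=T, B5=S, B7=T
#4 (m=0, s=7, t=-2) -> B2->S, B1->F, B3->T, B5->E, B4->F, B6->F, B7->T; covered: B1=F, B2=S, B3=T, B4=F, B5=E, B6=F, B7=T
union over the pool: B1=T, B1=F, B2=S, B2=E, B3=T, B3=F, B4=T, B4=F, B5=S, B5=E, B6=T, B6=F, B7=T
uncovered (1 of 14): B7=F
Answer: B7=F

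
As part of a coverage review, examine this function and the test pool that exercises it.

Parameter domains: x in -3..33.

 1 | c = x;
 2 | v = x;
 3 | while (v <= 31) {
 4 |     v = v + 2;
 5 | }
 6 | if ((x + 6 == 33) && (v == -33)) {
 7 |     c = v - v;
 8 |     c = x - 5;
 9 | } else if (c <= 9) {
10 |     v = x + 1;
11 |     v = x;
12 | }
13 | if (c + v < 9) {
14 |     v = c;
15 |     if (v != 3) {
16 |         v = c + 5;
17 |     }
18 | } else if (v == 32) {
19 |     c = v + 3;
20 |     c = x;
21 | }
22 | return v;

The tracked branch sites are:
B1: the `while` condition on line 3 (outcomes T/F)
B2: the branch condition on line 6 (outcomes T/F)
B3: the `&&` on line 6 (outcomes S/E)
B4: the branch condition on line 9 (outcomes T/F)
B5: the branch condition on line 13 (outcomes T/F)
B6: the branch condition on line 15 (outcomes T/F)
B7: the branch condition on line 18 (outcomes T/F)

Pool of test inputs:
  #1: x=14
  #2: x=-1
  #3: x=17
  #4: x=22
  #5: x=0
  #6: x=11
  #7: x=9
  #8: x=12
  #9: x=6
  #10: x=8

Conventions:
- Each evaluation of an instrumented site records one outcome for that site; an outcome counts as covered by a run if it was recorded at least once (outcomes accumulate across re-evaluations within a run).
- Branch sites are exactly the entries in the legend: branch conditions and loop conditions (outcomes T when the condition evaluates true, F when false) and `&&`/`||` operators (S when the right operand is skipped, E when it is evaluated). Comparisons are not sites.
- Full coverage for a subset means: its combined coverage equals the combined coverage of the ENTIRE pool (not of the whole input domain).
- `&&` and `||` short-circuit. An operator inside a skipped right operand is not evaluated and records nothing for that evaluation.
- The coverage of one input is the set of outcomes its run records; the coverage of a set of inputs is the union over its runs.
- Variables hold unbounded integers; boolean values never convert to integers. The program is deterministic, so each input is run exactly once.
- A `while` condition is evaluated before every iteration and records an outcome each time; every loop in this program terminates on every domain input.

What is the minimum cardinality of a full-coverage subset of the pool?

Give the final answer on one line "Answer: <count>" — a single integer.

#1 (x=14) -> covered: B1=T, B1=F, B2=F, B3=S, B4=F, B5=F, B7=T
#2 (x=-1) -> covered: B1=T, B1=F, B2=F, B3=S, B4=T, B5=T, B6=T
#3 (x=17) -> covered: B1=T, B1=F, B2=F, B3=S, B4=F, B5=F, B7=F
#4 (x=22) -> covered: B1=T, B1=F, B2=F, B3=S, B4=F, B5=F, B7=T
#5 (x=0) -> covered: B1=T, B1=F, B2=F, B3=S, B4=T, B5=T, B6=T
#6 (x=11) -> covered: B1=T, B1=F, B2=F, B3=S, B4=F, B5=F, B7=F
#7 (x=9) -> covered: B1=T, B1=F, B2=F, B3=S, B4=T, B5=F, B7=F
#8 (x=12) -> covered: B1=T, B1=F, B2=F, B3=S, B4=F, B5=F, B7=T
#9 (x=6) -> covered: B1=T, B1=F, B2=F, B3=S, B4=T, B5=F, B7=F
#10 (x=8) -> covered: B1=T, B1=F, B2=F, B3=S, B4=T, B5=F, B7=F
together the pool reaches 11 outcomes: B1=T, B1=F, B2=F, B3=S, B4=T, B4=F, B5=T, B5=F, B6=T, B7=T, B7=F
every size-1 subset falls short of the 11 outcomes (best: 7/11)
every size-2 subset falls short of the 11 outcomes (best: 10/11)
the canonical winner is {1, 2, 3}: size 3, full 11-outcome coverage, earliest index list among size-3 covers

Answer: 3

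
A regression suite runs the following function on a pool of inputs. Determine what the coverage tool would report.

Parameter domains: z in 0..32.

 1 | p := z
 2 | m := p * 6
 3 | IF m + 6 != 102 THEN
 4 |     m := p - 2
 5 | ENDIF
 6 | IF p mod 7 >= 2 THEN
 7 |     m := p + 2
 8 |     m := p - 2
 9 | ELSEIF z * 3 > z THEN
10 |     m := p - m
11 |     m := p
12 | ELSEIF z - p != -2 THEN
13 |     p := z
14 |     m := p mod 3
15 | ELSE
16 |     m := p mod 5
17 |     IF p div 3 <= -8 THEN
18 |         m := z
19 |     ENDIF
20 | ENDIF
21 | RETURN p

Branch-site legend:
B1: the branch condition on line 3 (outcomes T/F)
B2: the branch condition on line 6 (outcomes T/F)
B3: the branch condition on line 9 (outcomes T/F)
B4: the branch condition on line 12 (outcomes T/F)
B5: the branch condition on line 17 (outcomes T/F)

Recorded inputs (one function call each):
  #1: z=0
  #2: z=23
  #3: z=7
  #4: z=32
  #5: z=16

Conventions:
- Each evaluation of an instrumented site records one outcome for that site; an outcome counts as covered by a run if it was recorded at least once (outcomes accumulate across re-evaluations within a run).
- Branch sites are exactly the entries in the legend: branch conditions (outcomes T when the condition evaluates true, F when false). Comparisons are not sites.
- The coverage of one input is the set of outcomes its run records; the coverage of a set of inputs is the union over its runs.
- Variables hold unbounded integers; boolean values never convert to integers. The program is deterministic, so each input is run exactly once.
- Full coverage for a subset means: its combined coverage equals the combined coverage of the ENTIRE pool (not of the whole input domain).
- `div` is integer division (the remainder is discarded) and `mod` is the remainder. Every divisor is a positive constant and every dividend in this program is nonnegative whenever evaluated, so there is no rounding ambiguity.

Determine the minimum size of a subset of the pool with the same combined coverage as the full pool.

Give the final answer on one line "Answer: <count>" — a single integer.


input #1, z=0: events B1->T, B2->F, B3->F, B4->T; outcomes B1=T, B2=F, B3=F, B4=T
input #2, z=23: events B1->T, B2->T; outcomes B1=T, B2=T
input #3, z=7: events B1->T, B2->F, B3->T; outcomes B1=T, B2=F, B3=T
input #4, z=32: events B1->T, B2->T; outcomes B1=T, B2=T
input #5, z=16: events B1->F, B2->T; outcomes B1=F, B2=T
the full pool covers 7 outcomes: B1=T, B1=F, B2=T, B2=F, B3=T, B3=F, B4=T
checked all size-1 subsets: none covers 7 outcomes (max 4/7)
checked all size-2 subsets: none covers 7 outcomes (max 6/7)
size 3: inputs {1, 3, 5} cover all 7 outcomes, and no lexicographically smaller subset of this size does
Answer: 3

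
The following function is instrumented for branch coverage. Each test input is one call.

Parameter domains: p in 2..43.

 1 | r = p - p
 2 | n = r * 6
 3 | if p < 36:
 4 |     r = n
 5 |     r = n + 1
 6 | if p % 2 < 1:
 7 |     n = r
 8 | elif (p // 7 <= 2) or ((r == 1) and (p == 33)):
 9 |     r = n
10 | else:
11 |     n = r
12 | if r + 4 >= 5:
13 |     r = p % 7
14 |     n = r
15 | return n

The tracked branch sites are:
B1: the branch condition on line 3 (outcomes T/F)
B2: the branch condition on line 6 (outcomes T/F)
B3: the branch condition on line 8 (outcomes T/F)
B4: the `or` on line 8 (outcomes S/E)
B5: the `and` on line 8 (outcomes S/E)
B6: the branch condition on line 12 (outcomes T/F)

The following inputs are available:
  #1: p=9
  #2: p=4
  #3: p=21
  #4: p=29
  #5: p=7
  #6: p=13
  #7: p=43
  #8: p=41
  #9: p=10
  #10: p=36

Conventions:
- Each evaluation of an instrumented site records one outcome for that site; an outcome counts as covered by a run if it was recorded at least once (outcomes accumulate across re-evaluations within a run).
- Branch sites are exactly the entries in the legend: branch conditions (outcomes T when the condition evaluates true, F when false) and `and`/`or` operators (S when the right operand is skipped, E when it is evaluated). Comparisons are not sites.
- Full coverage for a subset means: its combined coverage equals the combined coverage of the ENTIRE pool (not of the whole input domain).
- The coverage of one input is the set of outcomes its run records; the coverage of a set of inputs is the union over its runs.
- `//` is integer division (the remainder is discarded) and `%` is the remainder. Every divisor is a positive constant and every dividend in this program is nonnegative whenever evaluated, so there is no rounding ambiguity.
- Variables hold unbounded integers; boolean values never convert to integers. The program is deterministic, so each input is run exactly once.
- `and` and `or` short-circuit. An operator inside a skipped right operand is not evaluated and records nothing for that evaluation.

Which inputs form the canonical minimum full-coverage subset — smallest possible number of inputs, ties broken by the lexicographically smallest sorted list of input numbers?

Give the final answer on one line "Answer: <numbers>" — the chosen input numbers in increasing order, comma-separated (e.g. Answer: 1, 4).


test 1 (p=9) hits B1=T, B2=F, B3=T, B4=S, B6=F
test 2 (p=4) hits B1=T, B2=T, B6=T
test 3 (p=21) hits B1=T, B2=F, B3=F, B4=E, B5=E, B6=T
test 4 (p=29) hits B1=T, B2=F, B3=F, B4=E, B5=E, B6=T
test 5 (p=7) hits B1=T, B2=F, B3=T, B4=S, B6=F
test 6 (p=13) hits B1=T, B2=F, B3=T, B4=S, B6=F
test 7 (p=43) hits B1=F, B2=F, B3=F, B4=E, B5=S, B6=F
test 8 (p=41) hits B1=F, B2=F, B3=F, B4=E, B5=S, B6=F
test 9 (p=10) hits B1=T, B2=T, B6=T
test 10 (p=36) hits B1=F, B2=T, B6=F
union over all inputs: B1=T, B1=F, B2=T, B2=F, B3=T, B3=F, B4=S, B4=E, B5=S, B5=E, B6=T, B6=F (12 outcomes)
checked all size-1 subsets: none covers 12 outcomes (max 6/12)
checked all size-2 subsets: none covers 12 outcomes (max 9/12)
checked all size-3 subsets: none covers 12 outcomes (max 11/12)
at size 4, {1, 2, 3, 7} reaches all 12 outcomes; every lexicographically earlier size-4 subset fails
Answer: 1, 2, 3, 7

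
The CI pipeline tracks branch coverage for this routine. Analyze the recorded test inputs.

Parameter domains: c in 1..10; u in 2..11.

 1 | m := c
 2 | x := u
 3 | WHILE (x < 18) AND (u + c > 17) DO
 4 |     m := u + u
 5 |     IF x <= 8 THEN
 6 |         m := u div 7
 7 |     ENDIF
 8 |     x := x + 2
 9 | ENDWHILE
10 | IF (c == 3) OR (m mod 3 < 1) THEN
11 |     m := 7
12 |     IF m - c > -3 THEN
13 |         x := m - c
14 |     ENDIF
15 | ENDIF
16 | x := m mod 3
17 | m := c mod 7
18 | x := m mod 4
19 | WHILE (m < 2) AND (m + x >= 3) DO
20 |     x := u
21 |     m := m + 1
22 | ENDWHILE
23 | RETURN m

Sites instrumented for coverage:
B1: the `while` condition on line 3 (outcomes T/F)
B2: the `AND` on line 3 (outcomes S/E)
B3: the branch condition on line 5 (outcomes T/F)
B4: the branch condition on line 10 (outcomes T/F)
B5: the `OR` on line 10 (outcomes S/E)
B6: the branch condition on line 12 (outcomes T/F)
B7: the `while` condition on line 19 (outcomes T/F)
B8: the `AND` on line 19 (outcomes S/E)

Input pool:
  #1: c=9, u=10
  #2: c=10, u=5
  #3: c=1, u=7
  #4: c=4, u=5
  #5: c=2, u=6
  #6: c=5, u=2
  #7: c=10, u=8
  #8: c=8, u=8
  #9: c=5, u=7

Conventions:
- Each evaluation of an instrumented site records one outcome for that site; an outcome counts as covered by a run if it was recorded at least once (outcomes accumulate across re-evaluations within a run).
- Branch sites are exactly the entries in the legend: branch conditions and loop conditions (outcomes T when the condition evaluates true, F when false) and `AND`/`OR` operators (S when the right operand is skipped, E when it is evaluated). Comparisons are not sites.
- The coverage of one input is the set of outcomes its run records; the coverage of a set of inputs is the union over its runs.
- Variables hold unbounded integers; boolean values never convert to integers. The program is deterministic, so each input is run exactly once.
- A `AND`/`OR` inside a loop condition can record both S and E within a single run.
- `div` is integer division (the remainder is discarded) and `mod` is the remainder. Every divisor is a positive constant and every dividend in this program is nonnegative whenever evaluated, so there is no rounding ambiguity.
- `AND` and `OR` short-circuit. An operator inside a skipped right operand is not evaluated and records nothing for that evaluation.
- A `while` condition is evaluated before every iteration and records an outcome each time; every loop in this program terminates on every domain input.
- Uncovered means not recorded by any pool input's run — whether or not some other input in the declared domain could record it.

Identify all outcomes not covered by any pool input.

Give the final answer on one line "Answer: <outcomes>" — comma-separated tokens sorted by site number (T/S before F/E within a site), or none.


input #1 (c=9, u=10): events B2->E, B1->T, B3->F, B2->E, B1->T, B3->F, B2->E, B1->T, B3->F, B2->E, B1->T, B3->F, B2->S, B1->F, ...; covers B1=T, B1=F, B2=S, B2=E, B3=F, B4=F, B5=E, B7=F, B8=S
input #2 (c=10, u=5): events B2->E, B1->F, B5->E, B4->F, B8->S, B7->F; covers B1=F, B2=E, B4=F, B5=E, B7=F, B8=S
input #3 (c=1, u=7): events B2->E, B1->F, B5->E, B4->F, B8->E, B7->F; covers B1=F, B2=E, B4=F, B5=E, B7=F, B8=E
input #4 (c=4, u=5): events B2->E, B1->F, B5->E, B4->F, B8->S, B7->F; covers B1=F, B2=E, B4=F, B5=E, B7=F, B8=S
input #5 (c=2, u=6): events B2->E, B1->F, B5->E, B4->F, B8->S, B7->F; covers B1=F, B2=E, B4=F, B5=E, B7=F, B8=S
input #6 (c=5, u=2): events B2->E, B1->F, B5->E, B4->F, B8->S, B7->F; covers B1=F, B2=E, B4=F, B5=E, B7=F, B8=S
input #7 (c=10, u=8): events B2->E, B1->T, B3->T, B2->E, B1->T, B3->F, B2->E, B1->T, B3->F, B2->E, B1->T, B3->F, B2->E, B1->T, ...; covers B1=T, B1=F, B2=S, B2=E, B3=T, B3=F, B4=F, B5=E, B7=F, B8=S
input #8 (c=8, u=8): events B2->E, B1->F, B5->E, B4->F, B8->E, B7->F; covers B1=F, B2=E, B4=F, B5=E, B7=F, B8=E
input #9 (c=5, u=7): events B2->E, B1->F, B5->E, B4->F, B8->S, B7->F; covers B1=F, B2=E, B4=F, B5=E, B7=F, B8=S
union over the pool: B1=T, B1=F, B2=S, B2=E, B3=T, B3=F, B4=F, B5=E, B7=F, B8=S, B8=E
uncovered (5 of 16): B4=T, B5=S, B6=T, B6=F, B7=T
Answer: B4=T, B5=S, B6=T, B6=F, B7=T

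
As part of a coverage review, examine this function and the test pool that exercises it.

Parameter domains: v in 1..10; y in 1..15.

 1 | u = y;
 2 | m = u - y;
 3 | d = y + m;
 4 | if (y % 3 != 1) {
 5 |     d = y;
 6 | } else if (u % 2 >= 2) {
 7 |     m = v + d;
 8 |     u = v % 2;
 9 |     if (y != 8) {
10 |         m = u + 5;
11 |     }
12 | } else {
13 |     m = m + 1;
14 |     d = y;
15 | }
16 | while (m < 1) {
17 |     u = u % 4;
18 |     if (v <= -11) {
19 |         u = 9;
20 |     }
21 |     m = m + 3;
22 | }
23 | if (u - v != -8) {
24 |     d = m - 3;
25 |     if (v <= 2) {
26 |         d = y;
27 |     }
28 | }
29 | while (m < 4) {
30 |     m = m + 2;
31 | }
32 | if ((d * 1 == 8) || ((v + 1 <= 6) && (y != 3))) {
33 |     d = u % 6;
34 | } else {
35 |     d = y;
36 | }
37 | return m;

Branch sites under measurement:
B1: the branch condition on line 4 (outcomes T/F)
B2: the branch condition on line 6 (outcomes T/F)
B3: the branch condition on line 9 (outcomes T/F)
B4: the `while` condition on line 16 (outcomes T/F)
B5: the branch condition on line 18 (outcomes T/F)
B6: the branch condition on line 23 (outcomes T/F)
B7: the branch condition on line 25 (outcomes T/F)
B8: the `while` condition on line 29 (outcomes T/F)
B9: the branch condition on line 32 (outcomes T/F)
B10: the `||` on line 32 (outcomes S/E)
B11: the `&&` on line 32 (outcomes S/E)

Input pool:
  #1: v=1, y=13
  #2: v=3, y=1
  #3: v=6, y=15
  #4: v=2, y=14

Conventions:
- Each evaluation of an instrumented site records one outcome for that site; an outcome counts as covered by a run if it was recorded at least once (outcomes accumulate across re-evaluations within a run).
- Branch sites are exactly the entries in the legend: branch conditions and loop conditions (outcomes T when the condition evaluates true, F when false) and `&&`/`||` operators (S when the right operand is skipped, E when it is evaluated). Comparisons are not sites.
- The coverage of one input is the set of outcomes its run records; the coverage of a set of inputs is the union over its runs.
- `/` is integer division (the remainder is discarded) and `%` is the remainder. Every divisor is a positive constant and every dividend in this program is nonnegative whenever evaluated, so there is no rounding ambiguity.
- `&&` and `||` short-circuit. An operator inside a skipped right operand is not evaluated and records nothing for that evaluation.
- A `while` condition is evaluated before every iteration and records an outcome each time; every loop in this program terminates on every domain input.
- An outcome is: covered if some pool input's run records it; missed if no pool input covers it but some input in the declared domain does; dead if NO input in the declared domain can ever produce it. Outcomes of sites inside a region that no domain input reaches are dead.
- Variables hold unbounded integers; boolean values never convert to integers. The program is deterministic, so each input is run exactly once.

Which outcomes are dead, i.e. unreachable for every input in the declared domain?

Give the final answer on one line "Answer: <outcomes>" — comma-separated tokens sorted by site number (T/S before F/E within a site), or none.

sweeping the full domain (150 inputs) for each outcome:
  B2=T: never recorded by any domain input -> dead
  B3=T: never recorded by any domain input -> dead
  B3=F: never recorded by any domain input -> dead
  B5=T: never recorded by any domain input -> dead
  reachable outcomes have witnesses, e.g. B1=T (e.g. v=1, y=2), B1=F (e.g. v=1, y=1), B2=F (e.g. v=1, y=1), B4=T (e.g. v=1, y=2)

Answer: B2=T, B3=T, B3=F, B5=T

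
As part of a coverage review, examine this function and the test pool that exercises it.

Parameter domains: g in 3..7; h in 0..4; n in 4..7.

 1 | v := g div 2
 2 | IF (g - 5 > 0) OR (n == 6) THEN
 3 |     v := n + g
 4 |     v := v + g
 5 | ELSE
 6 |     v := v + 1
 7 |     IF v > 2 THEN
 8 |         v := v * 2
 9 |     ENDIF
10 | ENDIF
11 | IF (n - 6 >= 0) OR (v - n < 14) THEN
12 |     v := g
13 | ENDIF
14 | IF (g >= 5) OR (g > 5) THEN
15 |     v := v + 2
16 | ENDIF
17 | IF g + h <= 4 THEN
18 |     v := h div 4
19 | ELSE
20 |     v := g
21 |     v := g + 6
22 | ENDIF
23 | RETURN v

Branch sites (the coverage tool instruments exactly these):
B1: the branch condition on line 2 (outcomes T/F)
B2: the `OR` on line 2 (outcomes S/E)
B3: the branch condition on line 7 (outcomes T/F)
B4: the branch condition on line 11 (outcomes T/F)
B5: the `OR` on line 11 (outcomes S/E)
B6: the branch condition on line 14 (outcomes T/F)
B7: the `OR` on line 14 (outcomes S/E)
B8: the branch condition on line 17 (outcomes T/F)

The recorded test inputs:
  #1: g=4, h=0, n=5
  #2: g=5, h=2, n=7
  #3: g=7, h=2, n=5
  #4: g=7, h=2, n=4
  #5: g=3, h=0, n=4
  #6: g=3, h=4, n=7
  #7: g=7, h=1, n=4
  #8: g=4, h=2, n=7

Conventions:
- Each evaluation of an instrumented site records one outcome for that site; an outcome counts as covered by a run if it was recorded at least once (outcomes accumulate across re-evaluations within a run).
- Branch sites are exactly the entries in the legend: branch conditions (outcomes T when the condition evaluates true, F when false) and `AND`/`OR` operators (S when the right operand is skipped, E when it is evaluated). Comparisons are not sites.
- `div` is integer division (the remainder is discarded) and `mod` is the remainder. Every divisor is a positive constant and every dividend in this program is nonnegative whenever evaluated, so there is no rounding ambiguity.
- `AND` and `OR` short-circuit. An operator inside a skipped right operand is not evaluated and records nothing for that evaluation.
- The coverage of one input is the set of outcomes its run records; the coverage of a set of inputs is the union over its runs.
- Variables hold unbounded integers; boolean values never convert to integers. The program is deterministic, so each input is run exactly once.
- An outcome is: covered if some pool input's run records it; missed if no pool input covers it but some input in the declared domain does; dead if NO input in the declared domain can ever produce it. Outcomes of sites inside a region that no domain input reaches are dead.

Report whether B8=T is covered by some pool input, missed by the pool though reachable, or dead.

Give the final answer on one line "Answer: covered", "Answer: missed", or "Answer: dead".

B8=T is recorded by pool input(s) 1, 5 -> covered

Answer: covered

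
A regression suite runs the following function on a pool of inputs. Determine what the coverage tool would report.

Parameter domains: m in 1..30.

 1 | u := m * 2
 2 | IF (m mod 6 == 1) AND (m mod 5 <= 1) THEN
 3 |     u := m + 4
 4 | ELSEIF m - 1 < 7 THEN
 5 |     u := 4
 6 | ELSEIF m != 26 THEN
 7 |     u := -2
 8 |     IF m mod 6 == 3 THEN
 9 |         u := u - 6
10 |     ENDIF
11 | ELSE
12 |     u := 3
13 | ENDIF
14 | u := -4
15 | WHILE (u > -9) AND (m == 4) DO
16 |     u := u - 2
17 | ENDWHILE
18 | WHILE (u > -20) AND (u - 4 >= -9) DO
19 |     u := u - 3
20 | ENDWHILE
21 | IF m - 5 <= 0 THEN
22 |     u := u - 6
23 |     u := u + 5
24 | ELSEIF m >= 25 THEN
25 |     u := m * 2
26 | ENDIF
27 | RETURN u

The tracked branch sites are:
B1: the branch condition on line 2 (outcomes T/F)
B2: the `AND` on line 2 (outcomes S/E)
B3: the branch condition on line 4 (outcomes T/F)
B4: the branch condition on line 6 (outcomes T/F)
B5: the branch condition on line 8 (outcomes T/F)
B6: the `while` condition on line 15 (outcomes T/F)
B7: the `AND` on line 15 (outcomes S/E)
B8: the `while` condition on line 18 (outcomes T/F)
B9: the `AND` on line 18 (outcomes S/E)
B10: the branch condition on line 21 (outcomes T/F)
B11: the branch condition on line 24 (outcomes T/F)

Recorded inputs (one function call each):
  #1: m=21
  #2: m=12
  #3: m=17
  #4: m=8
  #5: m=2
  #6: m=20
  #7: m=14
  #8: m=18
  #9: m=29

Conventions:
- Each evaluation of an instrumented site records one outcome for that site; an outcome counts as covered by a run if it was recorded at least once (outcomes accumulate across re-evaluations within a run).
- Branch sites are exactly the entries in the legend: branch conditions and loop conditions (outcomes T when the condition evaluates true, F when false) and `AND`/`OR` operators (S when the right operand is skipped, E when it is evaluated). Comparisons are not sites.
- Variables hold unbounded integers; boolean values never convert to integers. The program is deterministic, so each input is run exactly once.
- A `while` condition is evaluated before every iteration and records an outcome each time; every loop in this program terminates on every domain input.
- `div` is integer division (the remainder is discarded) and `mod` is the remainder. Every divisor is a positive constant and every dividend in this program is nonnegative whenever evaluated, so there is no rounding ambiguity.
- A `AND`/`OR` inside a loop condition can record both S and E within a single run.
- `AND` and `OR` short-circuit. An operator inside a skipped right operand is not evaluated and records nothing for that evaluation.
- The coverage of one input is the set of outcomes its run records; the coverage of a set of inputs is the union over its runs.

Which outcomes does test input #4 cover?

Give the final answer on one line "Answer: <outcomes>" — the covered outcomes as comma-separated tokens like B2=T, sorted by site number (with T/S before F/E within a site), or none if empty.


Tracing the run of input #4 (m=8):
  B2->S, B1->F, B3->F, B4->T, B5->F, B7->E, B6->F, B9->E, B8->T, B9->E
  B8->F, B10->F, B11->F
as a set, this run covers: B1=F, B2=S, B3=F, B4=T, B5=F, B6=F, B7=E, B8=T, B8=F, B9=E, B10=F, B11=F
Answer: B1=F, B2=S, B3=F, B4=T, B5=F, B6=F, B7=E, B8=T, B8=F, B9=E, B10=F, B11=F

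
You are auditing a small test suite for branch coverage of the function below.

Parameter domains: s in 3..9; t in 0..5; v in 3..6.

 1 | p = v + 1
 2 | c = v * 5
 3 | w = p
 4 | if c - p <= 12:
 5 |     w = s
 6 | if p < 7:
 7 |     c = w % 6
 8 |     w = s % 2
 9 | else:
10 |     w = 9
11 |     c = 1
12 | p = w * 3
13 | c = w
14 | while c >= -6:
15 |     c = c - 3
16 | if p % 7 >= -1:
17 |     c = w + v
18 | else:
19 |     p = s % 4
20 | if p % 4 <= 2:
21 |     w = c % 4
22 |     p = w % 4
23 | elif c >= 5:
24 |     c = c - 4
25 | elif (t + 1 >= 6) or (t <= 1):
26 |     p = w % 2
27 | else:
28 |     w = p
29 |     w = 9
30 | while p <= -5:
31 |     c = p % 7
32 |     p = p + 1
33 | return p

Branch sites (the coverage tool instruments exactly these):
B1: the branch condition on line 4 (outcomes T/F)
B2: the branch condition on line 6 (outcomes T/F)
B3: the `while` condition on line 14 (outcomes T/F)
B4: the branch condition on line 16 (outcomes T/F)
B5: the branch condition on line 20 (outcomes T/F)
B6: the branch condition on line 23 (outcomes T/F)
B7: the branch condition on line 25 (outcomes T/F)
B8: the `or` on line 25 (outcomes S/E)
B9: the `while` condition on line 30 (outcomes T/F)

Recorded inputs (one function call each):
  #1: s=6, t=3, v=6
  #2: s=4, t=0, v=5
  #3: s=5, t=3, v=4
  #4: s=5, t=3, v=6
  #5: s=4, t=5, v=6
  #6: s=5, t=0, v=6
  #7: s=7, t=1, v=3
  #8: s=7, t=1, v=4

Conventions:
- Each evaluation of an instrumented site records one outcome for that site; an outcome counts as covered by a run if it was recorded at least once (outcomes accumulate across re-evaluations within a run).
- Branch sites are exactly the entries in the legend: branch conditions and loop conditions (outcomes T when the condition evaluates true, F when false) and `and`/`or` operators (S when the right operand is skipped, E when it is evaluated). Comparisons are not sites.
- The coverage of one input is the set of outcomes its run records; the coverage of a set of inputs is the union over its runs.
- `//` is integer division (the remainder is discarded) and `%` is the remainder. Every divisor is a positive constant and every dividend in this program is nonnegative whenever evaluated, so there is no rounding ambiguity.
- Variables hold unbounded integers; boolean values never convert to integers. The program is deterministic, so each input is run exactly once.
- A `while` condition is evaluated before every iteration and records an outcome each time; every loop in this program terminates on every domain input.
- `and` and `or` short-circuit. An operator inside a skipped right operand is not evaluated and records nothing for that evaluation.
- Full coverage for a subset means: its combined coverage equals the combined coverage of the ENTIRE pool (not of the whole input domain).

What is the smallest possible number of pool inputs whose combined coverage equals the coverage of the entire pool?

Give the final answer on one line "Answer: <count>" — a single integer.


input #1 (s=6, t=3, v=6): events B1->F, B2->F, B3->T, B3->T, B3->T, B3->T, B3->T, B3->T, B3->F, B4->T, B5->F, B6->T, B9->F; covers B1=F, B2=F, B3=T, B3=F, B4=T, B5=F, B6=T, B9=F
input #2 (s=4, t=0, v=5): events B1->F, B2->T, B3->T, B3->T, B3->T, B3->F, B4->T, B5->T, B9->F; covers B1=F, B2=T, B3=T, B3=F, B4=T, B5=T, B9=F
input #3 (s=5, t=3, v=4): events B1->F, B2->T, B3->T, B3->T, B3->T, B3->F, B4->T, B5->F, B6->T, B9->F; covers B1=F, B2=T, B3=T, B3=F, B4=T, B5=F, B6=T, B9=F
input #4 (s=5, t=3, v=6): events B1->F, B2->F, B3->T, B3->T, B3->T, B3->T, B3->T, B3->T, B3->F, B4->T, B5->F, B6->T, B9->F; covers B1=F, B2=F, B3=T, B3=F, B4=T, B5=F, B6=T, B9=F
input #5 (s=4, t=5, v=6): events B1->F, B2->F, B3->T, B3->T, B3->T, B3->T, B3->T, B3->T, B3->F, B4->T, B5->F, B6->T, B9->F; covers B1=F, B2=F, B3=T, B3=F, B4=T, B5=F, B6=T, B9=F
input #6 (s=5, t=0, v=6): events B1->F, B2->F, B3->T, B3->T, B3->T, B3->T, B3->T, B3->T, B3->F, B4->T, B5->F, B6->T, B9->F; covers B1=F, B2=F, B3=T, B3=F, B4=T, B5=F, B6=T, B9=F
input #7 (s=7, t=1, v=3): events B1->T, B2->T, B3->T, B3->T, B3->T, B3->F, B4->T, B5->F, B6->F, B8->E, B7->T, B9->F; covers B1=T, B2=T, B3=T, B3=F, B4=T, B5=F, B6=F, B7=T, B8=E, B9=F
input #8 (s=7, t=1, v=4): events B1->F, B2->T, B3->T, B3->T, B3->T, B3->F, B4->T, B5->F, B6->T, B9->F; covers B1=F, B2=T, B3=T, B3=F, B4=T, B5=F, B6=T, B9=F
the full pool covers 14 outcomes: B1=T, B1=F, B2=T, B2=F, B3=T, B3=F, B4=T, B5=T, B5=F, B6=T, B6=F, B7=T, B8=E, B9=F
checked all size-1 subsets: none covers 14 outcomes (max 10/14)
checked all size-2 subsets: none covers 14 outcomes (max 13/14)
at size 3, {1, 2, 7} reaches all 14 outcomes; every lexicographically earlier size-3 subset fails
Answer: 3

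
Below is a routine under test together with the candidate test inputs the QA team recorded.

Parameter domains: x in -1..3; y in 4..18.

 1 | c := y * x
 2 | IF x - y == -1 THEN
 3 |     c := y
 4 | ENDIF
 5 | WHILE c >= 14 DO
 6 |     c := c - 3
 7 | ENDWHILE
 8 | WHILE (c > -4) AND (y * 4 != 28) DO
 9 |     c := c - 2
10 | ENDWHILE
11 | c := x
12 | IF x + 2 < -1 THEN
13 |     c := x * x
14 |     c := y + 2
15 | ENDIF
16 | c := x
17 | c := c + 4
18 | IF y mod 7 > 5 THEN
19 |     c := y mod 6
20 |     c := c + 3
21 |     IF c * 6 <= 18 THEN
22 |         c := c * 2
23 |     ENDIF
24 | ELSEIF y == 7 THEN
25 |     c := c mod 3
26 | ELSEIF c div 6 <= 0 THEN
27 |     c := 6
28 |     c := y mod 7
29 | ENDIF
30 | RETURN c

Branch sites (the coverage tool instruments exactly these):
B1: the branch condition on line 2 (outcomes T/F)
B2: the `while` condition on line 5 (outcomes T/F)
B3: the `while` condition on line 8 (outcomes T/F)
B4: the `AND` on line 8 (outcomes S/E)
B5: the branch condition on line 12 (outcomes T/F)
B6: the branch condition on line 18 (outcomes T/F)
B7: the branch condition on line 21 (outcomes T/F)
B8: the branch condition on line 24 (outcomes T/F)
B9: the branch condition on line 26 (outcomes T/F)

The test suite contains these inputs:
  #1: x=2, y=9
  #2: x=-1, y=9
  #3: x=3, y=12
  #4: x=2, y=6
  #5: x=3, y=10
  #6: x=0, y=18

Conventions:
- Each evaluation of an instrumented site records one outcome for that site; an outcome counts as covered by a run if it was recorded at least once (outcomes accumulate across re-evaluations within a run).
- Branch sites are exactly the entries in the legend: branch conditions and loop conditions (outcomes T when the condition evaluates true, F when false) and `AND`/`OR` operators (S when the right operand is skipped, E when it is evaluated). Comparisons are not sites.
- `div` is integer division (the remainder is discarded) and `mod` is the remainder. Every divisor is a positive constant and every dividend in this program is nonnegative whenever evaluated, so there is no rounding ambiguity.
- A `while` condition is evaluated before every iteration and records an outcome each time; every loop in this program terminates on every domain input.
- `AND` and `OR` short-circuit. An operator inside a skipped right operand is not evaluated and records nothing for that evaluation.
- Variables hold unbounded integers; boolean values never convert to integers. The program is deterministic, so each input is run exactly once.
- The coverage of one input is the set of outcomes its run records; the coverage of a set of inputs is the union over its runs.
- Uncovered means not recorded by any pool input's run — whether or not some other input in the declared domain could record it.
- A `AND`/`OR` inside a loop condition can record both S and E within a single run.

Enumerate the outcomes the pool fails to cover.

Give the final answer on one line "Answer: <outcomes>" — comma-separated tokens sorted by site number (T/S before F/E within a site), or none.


test 1 (x=2, y=9) fires B1->F, B2->T, B2->T, B2->F, B4->E, B3->T, B4->E, B3->T, B4->E, B3->T, B4->E, B3->T, B4->E, B3->T, ...; hits B1=F, B2=T, B2=F, B3=T, B3=F, B4=S, B4=E, B5=F, B6=F, B8=F, B9=F
test 2 (x=-1, y=9) fires B1->F, B2->F, B4->S, B3->F, B5->F, B6->F, B8->F, B9->T; hits B1=F, B2=F, B3=F, B4=S, B5=F, B6=F, B8=F, B9=T
test 3 (x=3, y=12) fires B1->F, B2->T, B2->T, B2->T, B2->T, B2->T, B2->T, B2->T, B2->T, B2->F, B4->E, B3->T, B4->E, B3->T, ...; hits B1=F, B2=T, B2=F, B3=T, B3=F, B4=S, B4=E, B5=F, B6=F, B8=F, B9=F
test 4 (x=2, y=6) fires B1->F, B2->F, B4->E, B3->T, B4->E, B3->T, B4->E, B3->T, B4->E, B3->T, B4->E, B3->T, B4->E, B3->T, ...; hits B1=F, B2=F, B3=T, B3=F, B4=S, B4=E, B5=F, B6=T, B7=T
test 5 (x=3, y=10) fires B1->F, B2->T, B2->T, B2->T, B2->T, B2->T, B2->T, B2->F, B4->E, B3->T, B4->E, B3->T, B4->E, B3->T, ...; hits B1=F, B2=T, B2=F, B3=T, B3=F, B4=S, B4=E, B5=F, B6=F, B8=F, B9=F
test 6 (x=0, y=18) fires B1->F, B2->F, B4->E, B3->T, B4->E, B3->T, B4->S, B3->F, B5->F, B6->F, B8->F, B9->T; hits B1=F, B2=F, B3=T, B3=F, B4=S, B4=E, B5=F, B6=F, B8=F, B9=T
union over the pool: B1=F, B2=T, B2=F, B3=T, B3=F, B4=S, B4=E, B5=F, B6=T, B6=F, B7=T, B8=F, B9=T, B9=F
uncovered (4 of 18): B1=T, B5=T, B7=F, B8=T
Answer: B1=T, B5=T, B7=F, B8=T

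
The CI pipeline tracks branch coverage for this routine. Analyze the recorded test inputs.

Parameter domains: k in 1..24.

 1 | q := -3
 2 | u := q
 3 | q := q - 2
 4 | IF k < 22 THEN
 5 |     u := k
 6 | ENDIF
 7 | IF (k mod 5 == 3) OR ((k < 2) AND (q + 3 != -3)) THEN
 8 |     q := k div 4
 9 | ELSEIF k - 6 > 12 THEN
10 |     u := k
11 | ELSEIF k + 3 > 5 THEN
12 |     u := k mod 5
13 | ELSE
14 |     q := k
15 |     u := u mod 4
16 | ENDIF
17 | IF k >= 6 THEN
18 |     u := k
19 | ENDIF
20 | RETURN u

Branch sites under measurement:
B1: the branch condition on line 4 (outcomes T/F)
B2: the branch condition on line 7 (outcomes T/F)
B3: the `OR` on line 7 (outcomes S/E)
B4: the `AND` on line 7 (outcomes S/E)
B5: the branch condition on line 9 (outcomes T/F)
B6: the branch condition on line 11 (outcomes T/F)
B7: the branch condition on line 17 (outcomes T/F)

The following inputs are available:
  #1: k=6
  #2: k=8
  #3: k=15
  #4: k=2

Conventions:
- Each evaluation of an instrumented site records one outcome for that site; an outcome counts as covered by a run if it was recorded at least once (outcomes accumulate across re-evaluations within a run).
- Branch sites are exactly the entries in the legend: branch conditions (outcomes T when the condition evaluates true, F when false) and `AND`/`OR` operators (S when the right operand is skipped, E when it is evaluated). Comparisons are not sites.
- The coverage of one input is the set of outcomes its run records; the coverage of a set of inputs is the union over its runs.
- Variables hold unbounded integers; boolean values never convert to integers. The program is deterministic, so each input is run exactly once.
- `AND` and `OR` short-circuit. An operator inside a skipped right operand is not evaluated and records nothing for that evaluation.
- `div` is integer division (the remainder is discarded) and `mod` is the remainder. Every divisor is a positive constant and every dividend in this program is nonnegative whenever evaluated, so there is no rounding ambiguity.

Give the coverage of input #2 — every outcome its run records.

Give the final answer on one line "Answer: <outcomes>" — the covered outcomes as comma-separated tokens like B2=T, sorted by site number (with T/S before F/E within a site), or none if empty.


Event log for input #2 (k=8):
  B1->T, B3->S, B2->T, B7->T
collecting distinct outcomes: B1=T, B2=T, B3=S, B7=T
Answer: B1=T, B2=T, B3=S, B7=T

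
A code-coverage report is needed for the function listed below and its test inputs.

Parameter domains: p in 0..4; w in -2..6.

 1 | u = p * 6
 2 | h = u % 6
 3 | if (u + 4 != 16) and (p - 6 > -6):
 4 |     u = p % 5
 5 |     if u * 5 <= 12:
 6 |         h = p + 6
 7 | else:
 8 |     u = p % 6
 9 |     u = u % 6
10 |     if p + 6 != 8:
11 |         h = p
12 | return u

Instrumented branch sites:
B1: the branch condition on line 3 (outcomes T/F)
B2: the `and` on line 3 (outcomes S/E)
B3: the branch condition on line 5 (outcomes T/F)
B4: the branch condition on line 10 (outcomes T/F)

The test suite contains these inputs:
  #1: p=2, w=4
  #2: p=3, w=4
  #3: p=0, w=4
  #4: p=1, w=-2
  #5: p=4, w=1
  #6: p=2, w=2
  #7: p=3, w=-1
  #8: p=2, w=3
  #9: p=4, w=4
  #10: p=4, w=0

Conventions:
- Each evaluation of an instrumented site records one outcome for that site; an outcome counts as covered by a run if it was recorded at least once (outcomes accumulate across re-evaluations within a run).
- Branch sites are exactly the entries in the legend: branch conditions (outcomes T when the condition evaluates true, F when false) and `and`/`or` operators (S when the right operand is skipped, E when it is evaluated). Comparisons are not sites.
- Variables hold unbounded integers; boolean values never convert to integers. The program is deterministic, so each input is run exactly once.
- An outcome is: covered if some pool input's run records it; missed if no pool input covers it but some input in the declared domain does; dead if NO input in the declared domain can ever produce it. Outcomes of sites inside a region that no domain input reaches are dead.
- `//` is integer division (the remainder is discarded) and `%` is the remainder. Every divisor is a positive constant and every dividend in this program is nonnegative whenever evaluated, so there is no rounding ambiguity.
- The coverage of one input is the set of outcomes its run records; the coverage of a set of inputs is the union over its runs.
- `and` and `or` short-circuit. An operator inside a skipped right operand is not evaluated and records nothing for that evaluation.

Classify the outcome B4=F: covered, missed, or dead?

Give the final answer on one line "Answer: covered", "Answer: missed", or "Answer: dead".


B4=F is recorded by pool input(s) 1, 6, 8 -> covered
Answer: covered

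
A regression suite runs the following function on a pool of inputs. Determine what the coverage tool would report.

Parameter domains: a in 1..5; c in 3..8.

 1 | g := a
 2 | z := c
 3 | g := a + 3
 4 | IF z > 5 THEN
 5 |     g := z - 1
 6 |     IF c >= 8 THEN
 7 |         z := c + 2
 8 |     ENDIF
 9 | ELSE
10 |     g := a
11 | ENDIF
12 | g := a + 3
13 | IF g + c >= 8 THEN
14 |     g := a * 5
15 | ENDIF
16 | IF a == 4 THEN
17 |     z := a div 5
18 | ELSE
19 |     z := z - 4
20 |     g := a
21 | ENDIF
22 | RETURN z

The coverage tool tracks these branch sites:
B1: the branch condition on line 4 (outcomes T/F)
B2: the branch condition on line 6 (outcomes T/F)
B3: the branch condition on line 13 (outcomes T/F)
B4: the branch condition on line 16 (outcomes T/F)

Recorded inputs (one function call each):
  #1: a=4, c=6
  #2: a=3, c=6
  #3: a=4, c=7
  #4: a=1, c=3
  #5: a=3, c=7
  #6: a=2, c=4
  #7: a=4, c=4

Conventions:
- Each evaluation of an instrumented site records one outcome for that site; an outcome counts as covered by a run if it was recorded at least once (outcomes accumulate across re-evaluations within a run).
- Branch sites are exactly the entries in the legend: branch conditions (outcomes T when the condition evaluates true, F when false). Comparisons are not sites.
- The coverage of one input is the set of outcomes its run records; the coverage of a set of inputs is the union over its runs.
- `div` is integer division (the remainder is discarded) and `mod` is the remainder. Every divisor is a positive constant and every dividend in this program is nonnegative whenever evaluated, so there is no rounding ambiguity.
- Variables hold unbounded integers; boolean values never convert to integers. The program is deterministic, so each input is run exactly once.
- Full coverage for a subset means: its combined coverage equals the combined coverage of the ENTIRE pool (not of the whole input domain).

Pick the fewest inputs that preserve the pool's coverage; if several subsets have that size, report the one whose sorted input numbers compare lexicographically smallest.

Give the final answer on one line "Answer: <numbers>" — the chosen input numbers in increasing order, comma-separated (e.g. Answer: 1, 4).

#1 (a=4, c=6) -> B1->T, B2->F, B3->T, B4->T; covered: B1=T, B2=F, B3=T, B4=T
#2 (a=3, c=6) -> B1->T, B2->F, B3->T, B4->F; covered: B1=T, B2=F, B3=T, B4=F
#3 (a=4, c=7) -> B1->T, B2->F, B3->T, B4->T; covered: B1=T, B2=F, B3=T, B4=T
#4 (a=1, c=3) -> B1->F, B3->F, B4->F; covered: B1=F, B3=F, B4=F
#5 (a=3, c=7) -> B1->T, B2->F, B3->T, B4->F; covered: B1=T, B2=F, B3=T, B4=F
#6 (a=2, c=4) -> B1->F, B3->T, B4->F; covered: B1=F, B3=T, B4=F
#7 (a=4, c=4) -> B1->F, B3->T, B4->T; covered: B1=F, B3=T, B4=T
together the pool reaches 7 outcomes: B1=T, B1=F, B2=F, B3=T, B3=F, B4=T, B4=F
checked all size-1 subsets: none covers 7 outcomes (max 4/7)
size 2: inputs {1, 4} cover all 7 outcomes, and no lexicographically smaller subset of this size does

Answer: 1, 4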